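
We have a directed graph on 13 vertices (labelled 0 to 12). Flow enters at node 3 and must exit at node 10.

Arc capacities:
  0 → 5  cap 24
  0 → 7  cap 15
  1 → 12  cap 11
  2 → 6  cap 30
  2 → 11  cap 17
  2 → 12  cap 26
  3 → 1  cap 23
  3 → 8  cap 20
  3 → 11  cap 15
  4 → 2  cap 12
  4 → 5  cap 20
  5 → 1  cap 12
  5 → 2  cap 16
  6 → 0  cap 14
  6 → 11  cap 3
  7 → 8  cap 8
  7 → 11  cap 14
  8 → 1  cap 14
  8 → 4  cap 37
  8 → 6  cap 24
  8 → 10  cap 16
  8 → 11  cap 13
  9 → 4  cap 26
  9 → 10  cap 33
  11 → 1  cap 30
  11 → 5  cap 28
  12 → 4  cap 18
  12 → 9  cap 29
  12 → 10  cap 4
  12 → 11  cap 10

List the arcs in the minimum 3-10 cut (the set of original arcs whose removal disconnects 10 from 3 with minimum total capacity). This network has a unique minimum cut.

augment #1: 3→8→10 push 16
augment #2: 3→1→12→10 push 4
augment #3: 3→1→12→9→10 push 7
augment #4: 3→8→4→2→12→9→10 push 4
augment #5: 3→11→5→2→12→9→10 push 15
max flow = 46; residual-reachable set from 3 gives S-side
cut edges (S→T): {(1,12), (3,8), (3,11)} total cap 46

Min-cut arcs: {(1,12), (3,8), (3,11)} (total capacity 46)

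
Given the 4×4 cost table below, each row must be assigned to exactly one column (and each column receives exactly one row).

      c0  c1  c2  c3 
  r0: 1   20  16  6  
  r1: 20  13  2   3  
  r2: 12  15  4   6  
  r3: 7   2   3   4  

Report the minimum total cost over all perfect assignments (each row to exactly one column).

Minimum assignment cost: 10

optimal assignment: row0→col0 (cost 1), row1→col3 (cost 3), row2→col2 (cost 4), row3→col1 (cost 2)
total = 1 + 3 + 4 + 2 = 10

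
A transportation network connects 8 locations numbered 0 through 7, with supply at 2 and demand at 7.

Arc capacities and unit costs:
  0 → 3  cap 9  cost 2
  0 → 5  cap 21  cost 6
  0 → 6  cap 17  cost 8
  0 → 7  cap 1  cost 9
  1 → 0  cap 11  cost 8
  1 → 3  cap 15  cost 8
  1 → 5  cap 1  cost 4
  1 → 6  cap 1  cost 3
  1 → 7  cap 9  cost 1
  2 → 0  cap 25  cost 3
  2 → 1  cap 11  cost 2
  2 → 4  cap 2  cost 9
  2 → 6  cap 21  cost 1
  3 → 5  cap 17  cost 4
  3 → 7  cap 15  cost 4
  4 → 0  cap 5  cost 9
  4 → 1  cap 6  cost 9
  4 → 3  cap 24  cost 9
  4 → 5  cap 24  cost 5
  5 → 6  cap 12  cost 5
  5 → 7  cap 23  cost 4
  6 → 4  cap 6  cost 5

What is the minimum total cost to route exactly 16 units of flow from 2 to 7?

shortest-cost path #1: 2→1→7 push 9 @ unit cost 3 (adds 27)
shortest-cost path #2: 2→0→3→7 push 7 @ unit cost 9 (adds 63)
total cost = 90

Minimum cost for 16 units: 90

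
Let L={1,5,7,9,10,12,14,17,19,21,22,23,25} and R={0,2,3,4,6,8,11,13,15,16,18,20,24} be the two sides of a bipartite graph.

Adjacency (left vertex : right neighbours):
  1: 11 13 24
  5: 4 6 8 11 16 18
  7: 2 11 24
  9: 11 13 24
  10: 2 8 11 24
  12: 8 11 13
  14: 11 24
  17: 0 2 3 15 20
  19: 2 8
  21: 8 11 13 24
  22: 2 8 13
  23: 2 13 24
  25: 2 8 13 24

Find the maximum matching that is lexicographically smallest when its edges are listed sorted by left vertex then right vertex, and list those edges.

Lex-smallest maximum matching: {(1,11), (5,4), (7,2), (9,13), (10,8), (14,24), (17,0)}

|M| = 7 (so the lex-smallest maximum matching has 7 edges)
process left vertices in ascending order; for each, take the smallest-labelled available neighbour that still permits 7 edges overall, or leave it unmatched if none does
lex-smallest matching: {1-11, 5-4, 7-2, 9-13, 10-8, 14-24, 17-0}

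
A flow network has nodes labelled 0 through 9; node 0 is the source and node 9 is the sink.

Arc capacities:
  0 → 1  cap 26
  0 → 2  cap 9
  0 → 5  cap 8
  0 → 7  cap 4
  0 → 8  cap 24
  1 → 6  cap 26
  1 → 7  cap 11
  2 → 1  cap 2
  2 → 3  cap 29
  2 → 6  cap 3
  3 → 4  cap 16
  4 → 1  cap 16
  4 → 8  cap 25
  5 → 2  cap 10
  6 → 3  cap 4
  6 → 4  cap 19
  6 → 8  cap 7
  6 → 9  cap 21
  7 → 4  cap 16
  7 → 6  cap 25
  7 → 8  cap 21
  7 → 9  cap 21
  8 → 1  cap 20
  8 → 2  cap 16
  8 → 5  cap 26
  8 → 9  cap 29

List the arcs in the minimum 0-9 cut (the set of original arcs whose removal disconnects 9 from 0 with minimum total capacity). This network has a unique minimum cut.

augment #1: 0→7→9 push 4
augment #2: 0→8→9 push 24
augment #3: 0→1→6→9 push 21
augment #4: 0→1→7→9 push 5
augment #5: 0→2→1→7→9 push 2
augment #6: 0→2→6→8→9 push 3
augment #7: 0→2→3→4→8→9 push 2
augment #8: 0→2→3→4→1→7→9 push 2
augment #9: 0→5→2→3→4→1→7→9 push 2
max flow = 65; residual-reachable set from 0 gives S-side
cut edges (S→T): {(0,7), (1,7), (6,9), (8,9)} total cap 65

Min-cut arcs: {(0,7), (1,7), (6,9), (8,9)} (total capacity 65)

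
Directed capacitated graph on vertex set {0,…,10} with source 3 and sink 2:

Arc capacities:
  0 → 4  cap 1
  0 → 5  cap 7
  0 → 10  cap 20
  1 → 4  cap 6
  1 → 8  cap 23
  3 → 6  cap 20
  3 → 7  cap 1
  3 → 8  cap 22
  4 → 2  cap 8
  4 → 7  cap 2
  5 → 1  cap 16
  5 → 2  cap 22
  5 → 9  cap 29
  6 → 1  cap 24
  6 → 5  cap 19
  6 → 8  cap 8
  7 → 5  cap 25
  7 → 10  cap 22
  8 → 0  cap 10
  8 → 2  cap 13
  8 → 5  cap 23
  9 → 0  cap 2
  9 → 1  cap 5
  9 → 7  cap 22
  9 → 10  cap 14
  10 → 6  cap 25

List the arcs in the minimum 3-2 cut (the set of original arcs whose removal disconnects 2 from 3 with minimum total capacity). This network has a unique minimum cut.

augment #1: 3→8→2 push 13
augment #2: 3→6→5→2 push 19
augment #3: 3→7→5→2 push 1
augment #4: 3→8→5→2 push 2
augment #5: 3→6→1→4→2 push 1
augment #6: 3→8→0→4→2 push 1
augment #7: 3→8→5→1→4→2 push 5
max flow = 42; residual-reachable set from 3 gives S-side
cut edges (S→T): {(0,4), (1,4), (5,2), (8,2)} total cap 42

Min-cut arcs: {(0,4), (1,4), (5,2), (8,2)} (total capacity 42)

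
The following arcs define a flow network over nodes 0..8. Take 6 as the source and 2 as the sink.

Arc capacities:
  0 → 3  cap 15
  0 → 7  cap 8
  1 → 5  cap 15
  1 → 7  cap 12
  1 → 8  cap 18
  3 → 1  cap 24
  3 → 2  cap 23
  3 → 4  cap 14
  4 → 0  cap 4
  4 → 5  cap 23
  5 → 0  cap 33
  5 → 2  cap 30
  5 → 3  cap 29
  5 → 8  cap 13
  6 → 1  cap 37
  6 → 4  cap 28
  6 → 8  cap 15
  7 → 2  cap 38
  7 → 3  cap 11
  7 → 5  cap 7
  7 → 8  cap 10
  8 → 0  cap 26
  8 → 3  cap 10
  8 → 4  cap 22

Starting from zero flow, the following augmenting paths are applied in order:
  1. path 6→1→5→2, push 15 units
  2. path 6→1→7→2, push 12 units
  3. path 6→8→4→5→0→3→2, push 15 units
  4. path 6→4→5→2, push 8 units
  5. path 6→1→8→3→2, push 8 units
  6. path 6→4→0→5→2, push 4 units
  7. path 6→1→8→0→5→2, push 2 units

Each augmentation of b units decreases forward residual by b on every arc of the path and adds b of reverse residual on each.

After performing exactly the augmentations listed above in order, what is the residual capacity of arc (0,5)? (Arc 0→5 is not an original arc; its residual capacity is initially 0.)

after path 1 (6→1→5→2, push 15): res(0,5)=0
after path 2 (6→1→7→2, push 12): res(0,5)=0
after path 3 (6→8→4→5→0→3→2, push 15): res(0,5)=15
after path 4 (6→4→5→2, push 8): res(0,5)=15
after path 5 (6→1→8→3→2, push 8): res(0,5)=15
after path 6 (6→4→0→5→2, push 4): res(0,5)=11
after path 7 (6→1→8→0→5→2, push 2): res(0,5)=9

Residual capacity of (0,5): 9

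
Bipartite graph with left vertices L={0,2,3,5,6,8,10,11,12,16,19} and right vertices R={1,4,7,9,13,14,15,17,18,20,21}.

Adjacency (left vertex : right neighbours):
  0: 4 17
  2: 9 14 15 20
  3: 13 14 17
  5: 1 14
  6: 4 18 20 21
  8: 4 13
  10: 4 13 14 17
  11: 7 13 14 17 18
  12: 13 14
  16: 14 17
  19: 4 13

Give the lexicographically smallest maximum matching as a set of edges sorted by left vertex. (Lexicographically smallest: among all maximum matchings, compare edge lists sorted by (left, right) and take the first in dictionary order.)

|M| = 8 (so the lex-smallest maximum matching has 8 edges)
process left vertices in ascending order; for each, take the smallest-labelled available neighbour that still permits 8 edges overall, or leave it unmatched if none does
lex-smallest matching: {0-4, 2-9, 3-13, 5-1, 6-18, 10-14, 11-7, 16-17}

Lex-smallest maximum matching: {(0,4), (2,9), (3,13), (5,1), (6,18), (10,14), (11,7), (16,17)}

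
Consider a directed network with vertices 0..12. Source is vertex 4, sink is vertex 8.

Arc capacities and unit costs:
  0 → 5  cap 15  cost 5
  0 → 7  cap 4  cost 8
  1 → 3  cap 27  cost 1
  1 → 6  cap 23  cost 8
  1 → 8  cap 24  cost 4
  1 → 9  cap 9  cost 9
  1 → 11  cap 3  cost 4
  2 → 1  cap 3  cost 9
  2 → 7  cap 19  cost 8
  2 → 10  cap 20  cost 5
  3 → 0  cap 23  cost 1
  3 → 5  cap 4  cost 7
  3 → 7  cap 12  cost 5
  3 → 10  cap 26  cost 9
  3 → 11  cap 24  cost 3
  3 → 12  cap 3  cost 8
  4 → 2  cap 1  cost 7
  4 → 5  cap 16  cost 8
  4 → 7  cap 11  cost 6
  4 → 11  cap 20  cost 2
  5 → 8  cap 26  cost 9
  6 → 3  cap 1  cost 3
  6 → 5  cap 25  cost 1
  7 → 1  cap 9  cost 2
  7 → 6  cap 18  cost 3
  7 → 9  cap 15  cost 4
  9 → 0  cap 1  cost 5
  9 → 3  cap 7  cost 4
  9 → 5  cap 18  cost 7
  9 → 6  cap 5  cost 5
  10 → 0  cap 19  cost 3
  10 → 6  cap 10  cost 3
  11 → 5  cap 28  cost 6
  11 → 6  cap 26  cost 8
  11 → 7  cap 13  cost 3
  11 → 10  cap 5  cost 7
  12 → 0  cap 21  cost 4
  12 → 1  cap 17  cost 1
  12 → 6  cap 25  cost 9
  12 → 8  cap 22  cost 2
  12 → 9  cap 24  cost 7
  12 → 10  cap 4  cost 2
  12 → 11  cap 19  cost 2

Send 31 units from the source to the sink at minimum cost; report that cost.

shortest-cost path #1: 4→11→7→1→8 push 9 @ unit cost 11 (adds 99)
shortest-cost path #2: 4→5→8 push 16 @ unit cost 17 (adds 272)
shortest-cost path #3: 4→11→5→8 push 6 @ unit cost 17 (adds 102)
total cost = 473

Minimum cost for 31 units: 473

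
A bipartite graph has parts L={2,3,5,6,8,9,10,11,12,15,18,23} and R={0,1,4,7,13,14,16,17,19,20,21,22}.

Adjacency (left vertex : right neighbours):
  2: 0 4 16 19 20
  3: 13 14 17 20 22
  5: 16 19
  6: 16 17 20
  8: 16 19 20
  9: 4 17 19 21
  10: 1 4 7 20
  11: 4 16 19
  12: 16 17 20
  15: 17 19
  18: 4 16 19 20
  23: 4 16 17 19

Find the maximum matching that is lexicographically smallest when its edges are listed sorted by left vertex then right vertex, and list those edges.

|M| = 9 (so the lex-smallest maximum matching has 9 edges)
process left vertices in ascending order; for each, take the smallest-labelled available neighbour that still permits 9 edges overall, or leave it unmatched if none does
lex-smallest matching: {2-0, 3-13, 5-16, 6-17, 8-19, 9-21, 10-1, 11-4, 12-20}

Lex-smallest maximum matching: {(2,0), (3,13), (5,16), (6,17), (8,19), (9,21), (10,1), (11,4), (12,20)}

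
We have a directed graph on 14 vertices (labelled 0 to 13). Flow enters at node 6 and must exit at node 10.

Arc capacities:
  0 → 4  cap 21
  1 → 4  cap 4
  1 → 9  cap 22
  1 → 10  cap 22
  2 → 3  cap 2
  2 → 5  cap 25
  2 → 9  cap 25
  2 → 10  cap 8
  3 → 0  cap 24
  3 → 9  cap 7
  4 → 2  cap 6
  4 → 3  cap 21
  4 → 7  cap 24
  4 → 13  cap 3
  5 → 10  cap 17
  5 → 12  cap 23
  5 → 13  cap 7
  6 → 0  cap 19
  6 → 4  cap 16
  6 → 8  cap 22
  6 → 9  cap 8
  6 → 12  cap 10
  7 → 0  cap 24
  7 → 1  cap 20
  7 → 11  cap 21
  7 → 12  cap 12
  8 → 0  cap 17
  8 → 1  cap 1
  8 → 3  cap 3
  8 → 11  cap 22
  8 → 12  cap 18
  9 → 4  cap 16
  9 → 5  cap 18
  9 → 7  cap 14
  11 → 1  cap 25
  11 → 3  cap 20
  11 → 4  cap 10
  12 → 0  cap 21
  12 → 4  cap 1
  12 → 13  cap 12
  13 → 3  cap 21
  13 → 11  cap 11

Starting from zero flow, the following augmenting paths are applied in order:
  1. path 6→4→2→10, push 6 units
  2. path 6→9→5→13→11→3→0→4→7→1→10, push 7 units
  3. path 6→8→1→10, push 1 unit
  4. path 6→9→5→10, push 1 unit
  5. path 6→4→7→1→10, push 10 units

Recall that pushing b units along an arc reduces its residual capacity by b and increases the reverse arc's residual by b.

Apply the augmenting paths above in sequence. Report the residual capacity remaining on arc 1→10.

Residual capacity of (1,10): 4

after path 1 (6→4→2→10, push 6): res(1,10)=22
after path 2 (6→9→5→13→11→3→0→4→7→1→10, push 7): res(1,10)=15
after path 3 (6→8→1→10, push 1): res(1,10)=14
after path 4 (6→9→5→10, push 1): res(1,10)=14
after path 5 (6→4→7→1→10, push 10): res(1,10)=4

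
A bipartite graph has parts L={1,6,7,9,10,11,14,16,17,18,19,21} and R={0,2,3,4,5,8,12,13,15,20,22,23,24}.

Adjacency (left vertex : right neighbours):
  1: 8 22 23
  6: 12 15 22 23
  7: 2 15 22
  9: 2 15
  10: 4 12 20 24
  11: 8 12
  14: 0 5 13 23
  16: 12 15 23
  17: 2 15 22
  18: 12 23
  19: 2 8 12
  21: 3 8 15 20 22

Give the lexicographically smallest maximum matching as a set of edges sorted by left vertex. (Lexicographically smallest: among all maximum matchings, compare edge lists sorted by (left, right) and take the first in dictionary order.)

|M| = 9 (so the lex-smallest maximum matching has 9 edges)
process left vertices in ascending order; for each, take the smallest-labelled available neighbour that still permits 9 edges overall, or leave it unmatched if none does
lex-smallest matching: {1-8, 6-12, 7-2, 9-15, 10-4, 14-0, 16-23, 17-22, 21-3}

Lex-smallest maximum matching: {(1,8), (6,12), (7,2), (9,15), (10,4), (14,0), (16,23), (17,22), (21,3)}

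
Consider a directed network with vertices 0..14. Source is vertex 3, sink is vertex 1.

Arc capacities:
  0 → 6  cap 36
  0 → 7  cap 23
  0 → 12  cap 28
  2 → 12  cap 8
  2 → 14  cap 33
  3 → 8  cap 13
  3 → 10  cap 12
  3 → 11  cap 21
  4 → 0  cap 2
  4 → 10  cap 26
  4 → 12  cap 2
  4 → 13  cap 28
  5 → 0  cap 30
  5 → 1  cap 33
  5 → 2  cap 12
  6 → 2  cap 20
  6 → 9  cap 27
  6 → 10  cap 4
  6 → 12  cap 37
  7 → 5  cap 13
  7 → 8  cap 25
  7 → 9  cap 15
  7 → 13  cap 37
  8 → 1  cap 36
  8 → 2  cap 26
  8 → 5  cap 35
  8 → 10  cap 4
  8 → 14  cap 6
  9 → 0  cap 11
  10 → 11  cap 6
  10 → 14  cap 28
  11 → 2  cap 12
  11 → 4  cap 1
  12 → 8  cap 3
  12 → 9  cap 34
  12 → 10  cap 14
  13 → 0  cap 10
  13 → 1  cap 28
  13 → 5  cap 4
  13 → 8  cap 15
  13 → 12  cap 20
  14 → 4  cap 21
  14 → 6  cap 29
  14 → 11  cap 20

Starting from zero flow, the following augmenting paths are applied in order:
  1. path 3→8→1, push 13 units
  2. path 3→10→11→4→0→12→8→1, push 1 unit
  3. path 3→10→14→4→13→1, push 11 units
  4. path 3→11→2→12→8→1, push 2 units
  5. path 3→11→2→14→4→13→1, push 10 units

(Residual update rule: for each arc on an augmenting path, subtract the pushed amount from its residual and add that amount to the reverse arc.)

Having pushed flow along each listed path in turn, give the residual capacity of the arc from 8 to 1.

Residual capacity of (8,1): 20

after path 1 (3→8→1, push 13): res(8,1)=23
after path 2 (3→10→11→4→0→12→8→1, push 1): res(8,1)=22
after path 3 (3→10→14→4→13→1, push 11): res(8,1)=22
after path 4 (3→11→2→12→8→1, push 2): res(8,1)=20
after path 5 (3→11→2→14→4→13→1, push 10): res(8,1)=20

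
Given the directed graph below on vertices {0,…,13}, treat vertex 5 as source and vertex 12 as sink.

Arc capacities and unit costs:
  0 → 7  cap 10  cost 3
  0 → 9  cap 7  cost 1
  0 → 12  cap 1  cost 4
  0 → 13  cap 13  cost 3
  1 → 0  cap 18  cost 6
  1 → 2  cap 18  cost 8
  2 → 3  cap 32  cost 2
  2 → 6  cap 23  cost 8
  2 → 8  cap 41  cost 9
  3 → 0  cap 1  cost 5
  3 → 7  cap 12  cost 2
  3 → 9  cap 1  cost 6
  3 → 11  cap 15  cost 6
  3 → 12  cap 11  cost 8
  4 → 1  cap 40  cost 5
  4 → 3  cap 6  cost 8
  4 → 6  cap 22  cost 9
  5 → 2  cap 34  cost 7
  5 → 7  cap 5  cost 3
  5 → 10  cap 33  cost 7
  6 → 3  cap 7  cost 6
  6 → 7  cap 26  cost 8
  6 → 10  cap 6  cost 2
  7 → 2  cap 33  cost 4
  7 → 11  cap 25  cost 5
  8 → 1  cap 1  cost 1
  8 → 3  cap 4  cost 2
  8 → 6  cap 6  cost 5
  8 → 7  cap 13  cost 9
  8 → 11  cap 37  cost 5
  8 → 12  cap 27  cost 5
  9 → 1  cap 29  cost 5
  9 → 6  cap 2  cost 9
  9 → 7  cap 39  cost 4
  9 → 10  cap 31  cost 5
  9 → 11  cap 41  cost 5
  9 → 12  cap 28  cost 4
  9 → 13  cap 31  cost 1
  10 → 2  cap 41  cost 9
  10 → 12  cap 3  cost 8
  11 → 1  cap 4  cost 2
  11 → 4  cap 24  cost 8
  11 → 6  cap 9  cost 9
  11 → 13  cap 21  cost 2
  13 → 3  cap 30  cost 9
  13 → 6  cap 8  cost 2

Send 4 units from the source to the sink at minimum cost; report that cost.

shortest-cost path #1: 5→10→12 push 3 @ unit cost 15 (adds 45)
shortest-cost path #2: 5→2→3→12 push 1 @ unit cost 17 (adds 17)
total cost = 62

Minimum cost for 4 units: 62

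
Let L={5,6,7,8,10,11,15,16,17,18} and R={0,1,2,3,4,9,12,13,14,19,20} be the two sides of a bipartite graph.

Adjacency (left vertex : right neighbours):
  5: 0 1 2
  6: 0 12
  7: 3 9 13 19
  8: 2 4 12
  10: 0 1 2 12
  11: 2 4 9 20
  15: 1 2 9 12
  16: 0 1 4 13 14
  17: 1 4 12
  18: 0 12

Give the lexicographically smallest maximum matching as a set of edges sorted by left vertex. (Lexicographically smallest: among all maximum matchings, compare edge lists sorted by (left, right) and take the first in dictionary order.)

|M| = 9 (so the lex-smallest maximum matching has 9 edges)
process left vertices in ascending order; for each, take the smallest-labelled available neighbour that still permits 9 edges overall, or leave it unmatched if none does
lex-smallest matching: {5-0, 6-12, 7-3, 8-2, 10-1, 11-20, 15-9, 16-13, 17-4}

Lex-smallest maximum matching: {(5,0), (6,12), (7,3), (8,2), (10,1), (11,20), (15,9), (16,13), (17,4)}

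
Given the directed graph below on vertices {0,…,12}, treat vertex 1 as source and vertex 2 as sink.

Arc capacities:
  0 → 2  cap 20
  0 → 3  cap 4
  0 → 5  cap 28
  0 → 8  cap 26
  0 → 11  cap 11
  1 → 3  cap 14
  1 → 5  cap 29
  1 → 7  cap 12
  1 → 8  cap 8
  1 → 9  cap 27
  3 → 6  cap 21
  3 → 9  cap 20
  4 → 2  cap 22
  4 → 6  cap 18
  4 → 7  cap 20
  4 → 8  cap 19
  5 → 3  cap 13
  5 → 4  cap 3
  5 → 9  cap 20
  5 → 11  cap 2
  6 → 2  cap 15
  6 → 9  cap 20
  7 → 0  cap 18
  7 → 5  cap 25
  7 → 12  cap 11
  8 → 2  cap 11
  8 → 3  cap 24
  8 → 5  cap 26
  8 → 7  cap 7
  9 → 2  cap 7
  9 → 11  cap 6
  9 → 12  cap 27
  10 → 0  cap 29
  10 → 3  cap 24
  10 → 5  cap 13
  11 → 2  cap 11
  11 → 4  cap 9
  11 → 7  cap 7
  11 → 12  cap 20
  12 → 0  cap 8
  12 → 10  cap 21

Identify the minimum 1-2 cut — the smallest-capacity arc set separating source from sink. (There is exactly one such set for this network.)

Min-cut arcs: {(0,2), (0,11), (5,4), (5,11), (6,2), (8,2), (9,2), (9,11)} (total capacity 75)

augment #1: 1→8→2 push 8
augment #2: 1→9→2 push 7
augment #3: 1→3→6→2 push 14
augment #4: 1→5→4→2 push 3
augment #5: 1→5→11→2 push 2
augment #6: 1→7→0→2 push 12
augment #7: 1→9→11→2 push 6
augment #8: 1→5→3→6→2 push 1
augment #9: 1→9→12→0→2 push 8
augment #10: 1→9→12→10→0→8→2 push 3
augment #11: 1→9→12→10→0→11→2 push 3
augment #12: 1→5→9→12→10→0→11→4→2 push 8
max flow = 75; residual-reachable set from 1 gives S-side
cut edges (S→T): {(0,2), (0,11), (5,4), (5,11), (6,2), (8,2), (9,2), (9,11)} total cap 75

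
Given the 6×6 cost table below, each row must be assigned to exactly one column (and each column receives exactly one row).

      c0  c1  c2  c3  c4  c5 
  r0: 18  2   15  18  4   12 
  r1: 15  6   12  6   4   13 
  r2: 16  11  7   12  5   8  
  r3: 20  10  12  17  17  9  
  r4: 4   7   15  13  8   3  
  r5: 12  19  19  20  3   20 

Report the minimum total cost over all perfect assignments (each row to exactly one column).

Minimum assignment cost: 31

optimal assignment: row0→col1 (cost 2), row1→col3 (cost 6), row2→col2 (cost 7), row3→col5 (cost 9), row4→col0 (cost 4), row5→col4 (cost 3)
total = 2 + 6 + 7 + 9 + 4 + 3 = 31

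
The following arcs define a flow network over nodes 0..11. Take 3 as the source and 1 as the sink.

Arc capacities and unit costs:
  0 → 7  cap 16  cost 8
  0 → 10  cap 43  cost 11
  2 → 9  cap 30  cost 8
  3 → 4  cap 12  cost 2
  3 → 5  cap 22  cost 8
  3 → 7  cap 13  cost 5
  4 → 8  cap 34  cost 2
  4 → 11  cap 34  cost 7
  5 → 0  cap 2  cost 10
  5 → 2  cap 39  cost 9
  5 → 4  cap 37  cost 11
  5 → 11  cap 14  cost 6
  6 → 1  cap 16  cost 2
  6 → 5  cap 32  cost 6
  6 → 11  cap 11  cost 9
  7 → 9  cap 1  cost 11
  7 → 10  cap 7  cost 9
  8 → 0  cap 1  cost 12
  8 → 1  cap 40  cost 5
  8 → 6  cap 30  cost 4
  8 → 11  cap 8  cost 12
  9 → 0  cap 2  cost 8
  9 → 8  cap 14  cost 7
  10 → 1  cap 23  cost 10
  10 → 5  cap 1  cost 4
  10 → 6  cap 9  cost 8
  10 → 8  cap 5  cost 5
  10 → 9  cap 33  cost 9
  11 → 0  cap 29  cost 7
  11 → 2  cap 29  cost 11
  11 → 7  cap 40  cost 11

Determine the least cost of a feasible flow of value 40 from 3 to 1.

shortest-cost path #1: 3→4→8→1 push 12 @ unit cost 9 (adds 108)
shortest-cost path #2: 3→7→10→1 push 7 @ unit cost 24 (adds 168)
shortest-cost path #3: 3→5→4→8→1 push 21 @ unit cost 26 (adds 546)
total cost = 822

Minimum cost for 40 units: 822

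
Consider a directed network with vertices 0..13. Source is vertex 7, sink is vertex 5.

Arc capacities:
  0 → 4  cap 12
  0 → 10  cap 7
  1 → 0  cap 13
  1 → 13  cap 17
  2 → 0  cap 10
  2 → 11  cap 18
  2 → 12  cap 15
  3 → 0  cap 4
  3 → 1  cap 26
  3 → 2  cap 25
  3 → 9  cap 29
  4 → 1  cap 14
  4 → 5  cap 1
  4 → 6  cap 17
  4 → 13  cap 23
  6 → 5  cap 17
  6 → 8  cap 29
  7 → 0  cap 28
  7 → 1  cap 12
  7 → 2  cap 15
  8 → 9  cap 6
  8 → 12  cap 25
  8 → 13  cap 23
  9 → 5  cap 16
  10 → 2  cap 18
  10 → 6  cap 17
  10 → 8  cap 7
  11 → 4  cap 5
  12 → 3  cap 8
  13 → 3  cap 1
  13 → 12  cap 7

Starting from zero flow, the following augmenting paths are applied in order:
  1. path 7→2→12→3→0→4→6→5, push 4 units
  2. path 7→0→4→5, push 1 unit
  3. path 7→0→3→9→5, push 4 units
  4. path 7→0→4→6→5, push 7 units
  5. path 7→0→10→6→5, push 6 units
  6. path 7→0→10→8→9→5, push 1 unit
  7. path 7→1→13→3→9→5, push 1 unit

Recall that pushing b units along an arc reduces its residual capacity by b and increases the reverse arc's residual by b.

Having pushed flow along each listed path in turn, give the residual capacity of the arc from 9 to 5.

after path 1 (7→2→12→3→0→4→6→5, push 4): res(9,5)=16
after path 2 (7→0→4→5, push 1): res(9,5)=16
after path 3 (7→0→3→9→5, push 4): res(9,5)=12
after path 4 (7→0→4→6→5, push 7): res(9,5)=12
after path 5 (7→0→10→6→5, push 6): res(9,5)=12
after path 6 (7→0→10→8→9→5, push 1): res(9,5)=11
after path 7 (7→1→13→3→9→5, push 1): res(9,5)=10

Residual capacity of (9,5): 10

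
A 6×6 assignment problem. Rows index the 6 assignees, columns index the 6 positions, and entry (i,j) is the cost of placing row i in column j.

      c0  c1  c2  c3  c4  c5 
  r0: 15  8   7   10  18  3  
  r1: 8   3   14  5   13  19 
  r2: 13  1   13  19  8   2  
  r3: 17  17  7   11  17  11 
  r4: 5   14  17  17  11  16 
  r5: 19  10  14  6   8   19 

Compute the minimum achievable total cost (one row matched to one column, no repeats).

Minimum assignment cost: 29

optimal assignment: row0→col5 (cost 3), row1→col3 (cost 5), row2→col1 (cost 1), row3→col2 (cost 7), row4→col0 (cost 5), row5→col4 (cost 8)
total = 3 + 5 + 1 + 7 + 5 + 8 = 29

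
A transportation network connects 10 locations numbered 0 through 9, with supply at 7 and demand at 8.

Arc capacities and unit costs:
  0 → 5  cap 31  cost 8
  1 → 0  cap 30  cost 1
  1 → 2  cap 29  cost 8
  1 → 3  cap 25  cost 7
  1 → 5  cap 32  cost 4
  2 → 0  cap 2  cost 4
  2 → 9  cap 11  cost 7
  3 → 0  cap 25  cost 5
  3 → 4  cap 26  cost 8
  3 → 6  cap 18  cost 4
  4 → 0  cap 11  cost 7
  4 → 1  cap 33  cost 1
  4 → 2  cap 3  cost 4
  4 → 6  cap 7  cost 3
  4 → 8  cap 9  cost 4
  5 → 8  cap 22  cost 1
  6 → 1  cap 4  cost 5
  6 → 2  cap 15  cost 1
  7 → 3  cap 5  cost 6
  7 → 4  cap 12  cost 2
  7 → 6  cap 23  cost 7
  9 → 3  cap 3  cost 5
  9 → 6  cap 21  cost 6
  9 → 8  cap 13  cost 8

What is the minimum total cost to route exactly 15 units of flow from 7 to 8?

Minimum cost for 15 units: 129

shortest-cost path #1: 7→4→8 push 9 @ unit cost 6 (adds 54)
shortest-cost path #2: 7→4→1→5→8 push 3 @ unit cost 8 (adds 24)
shortest-cost path #3: 7→6→1→5→8 push 3 @ unit cost 17 (adds 51)
total cost = 129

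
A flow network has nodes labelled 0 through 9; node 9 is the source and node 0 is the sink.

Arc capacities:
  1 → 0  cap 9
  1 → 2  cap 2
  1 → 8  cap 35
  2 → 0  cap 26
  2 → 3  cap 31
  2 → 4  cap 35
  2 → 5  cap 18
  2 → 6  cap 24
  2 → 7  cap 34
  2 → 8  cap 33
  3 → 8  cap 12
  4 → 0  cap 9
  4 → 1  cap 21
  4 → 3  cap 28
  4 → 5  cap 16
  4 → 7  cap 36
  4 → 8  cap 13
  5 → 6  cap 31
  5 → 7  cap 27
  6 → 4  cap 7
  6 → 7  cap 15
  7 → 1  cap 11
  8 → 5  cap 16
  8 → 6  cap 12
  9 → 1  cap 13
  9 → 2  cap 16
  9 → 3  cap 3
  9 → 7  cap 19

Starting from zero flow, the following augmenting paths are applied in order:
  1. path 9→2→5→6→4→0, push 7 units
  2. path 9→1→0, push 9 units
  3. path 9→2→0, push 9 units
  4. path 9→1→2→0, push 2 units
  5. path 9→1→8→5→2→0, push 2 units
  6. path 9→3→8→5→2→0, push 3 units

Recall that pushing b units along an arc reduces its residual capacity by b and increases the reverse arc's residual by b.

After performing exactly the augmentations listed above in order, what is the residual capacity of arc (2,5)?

Residual capacity of (2,5): 16

after path 1 (9→2→5→6→4→0, push 7): res(2,5)=11
after path 2 (9→1→0, push 9): res(2,5)=11
after path 3 (9→2→0, push 9): res(2,5)=11
after path 4 (9→1→2→0, push 2): res(2,5)=11
after path 5 (9→1→8→5→2→0, push 2): res(2,5)=13
after path 6 (9→3→8→5→2→0, push 3): res(2,5)=16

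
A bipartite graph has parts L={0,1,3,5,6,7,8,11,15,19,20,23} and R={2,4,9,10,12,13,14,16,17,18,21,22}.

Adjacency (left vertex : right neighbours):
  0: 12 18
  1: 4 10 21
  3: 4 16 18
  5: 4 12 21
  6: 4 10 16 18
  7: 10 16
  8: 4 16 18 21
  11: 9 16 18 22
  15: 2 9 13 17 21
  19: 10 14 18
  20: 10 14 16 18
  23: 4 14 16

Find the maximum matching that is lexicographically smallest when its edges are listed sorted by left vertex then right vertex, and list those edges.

Lex-smallest maximum matching: {(0,12), (1,4), (3,16), (5,21), (6,10), (8,18), (11,9), (15,2), (19,14)}

|M| = 9 (so the lex-smallest maximum matching has 9 edges)
process left vertices in ascending order; for each, take the smallest-labelled available neighbour that still permits 9 edges overall, or leave it unmatched if none does
lex-smallest matching: {0-12, 1-4, 3-16, 5-21, 6-10, 8-18, 11-9, 15-2, 19-14}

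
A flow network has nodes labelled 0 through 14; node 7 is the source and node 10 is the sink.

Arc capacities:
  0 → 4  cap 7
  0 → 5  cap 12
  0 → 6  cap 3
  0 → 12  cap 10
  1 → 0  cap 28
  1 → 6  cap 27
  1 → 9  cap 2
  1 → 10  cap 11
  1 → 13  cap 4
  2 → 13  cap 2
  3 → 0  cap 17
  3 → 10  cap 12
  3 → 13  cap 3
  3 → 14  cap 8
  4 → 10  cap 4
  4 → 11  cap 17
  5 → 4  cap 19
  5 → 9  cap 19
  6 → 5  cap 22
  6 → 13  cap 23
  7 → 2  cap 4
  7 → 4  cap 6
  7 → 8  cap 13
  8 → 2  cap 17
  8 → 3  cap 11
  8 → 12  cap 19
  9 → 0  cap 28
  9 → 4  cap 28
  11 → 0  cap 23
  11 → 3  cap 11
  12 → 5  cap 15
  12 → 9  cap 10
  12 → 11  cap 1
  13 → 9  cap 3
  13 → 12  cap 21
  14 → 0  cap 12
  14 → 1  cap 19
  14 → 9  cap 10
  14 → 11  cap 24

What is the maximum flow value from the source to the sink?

augment #1: 7→4→10 bottleneck 4, total now 4
augment #2: 7→8→3→10 bottleneck 11, total now 15
augment #3: 7→4→11→3→10 bottleneck 1, total now 16
augment #4: 7→4→11→3→14→1→10 bottleneck 1, total now 17
augment #5: 7→8→12→11→3→14→1→10 bottleneck 1, total now 18
augment #6: 7→2→13→9→4→11→3→14→1→10 bottleneck 2, total now 20
augment #7: 7→8→12→5→4→11→3→14→1→10 bottleneck 1, total now 21

Maximum flow value: 21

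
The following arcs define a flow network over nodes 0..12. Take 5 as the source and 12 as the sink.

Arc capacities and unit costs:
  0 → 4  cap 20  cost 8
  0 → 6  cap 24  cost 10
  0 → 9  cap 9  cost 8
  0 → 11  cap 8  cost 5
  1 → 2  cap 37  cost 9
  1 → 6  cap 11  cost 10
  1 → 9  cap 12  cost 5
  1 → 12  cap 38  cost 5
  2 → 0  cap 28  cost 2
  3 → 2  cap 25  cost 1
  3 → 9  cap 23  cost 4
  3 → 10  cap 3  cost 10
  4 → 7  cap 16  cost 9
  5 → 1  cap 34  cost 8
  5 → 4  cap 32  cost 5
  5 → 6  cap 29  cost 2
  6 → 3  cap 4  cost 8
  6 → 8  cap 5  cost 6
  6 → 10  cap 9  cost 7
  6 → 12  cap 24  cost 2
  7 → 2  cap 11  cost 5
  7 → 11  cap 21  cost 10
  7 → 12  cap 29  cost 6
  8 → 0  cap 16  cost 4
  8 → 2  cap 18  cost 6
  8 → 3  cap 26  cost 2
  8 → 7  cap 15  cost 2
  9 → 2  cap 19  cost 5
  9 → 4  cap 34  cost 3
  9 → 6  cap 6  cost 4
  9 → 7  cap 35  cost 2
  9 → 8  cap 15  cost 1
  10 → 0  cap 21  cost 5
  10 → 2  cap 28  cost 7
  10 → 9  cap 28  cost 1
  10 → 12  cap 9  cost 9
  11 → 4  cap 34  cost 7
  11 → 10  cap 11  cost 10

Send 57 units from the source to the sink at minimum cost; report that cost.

Minimum cost for 57 units: 525

shortest-cost path #1: 5→6→12 push 24 @ unit cost 4 (adds 96)
shortest-cost path #2: 5→1→12 push 33 @ unit cost 13 (adds 429)
total cost = 525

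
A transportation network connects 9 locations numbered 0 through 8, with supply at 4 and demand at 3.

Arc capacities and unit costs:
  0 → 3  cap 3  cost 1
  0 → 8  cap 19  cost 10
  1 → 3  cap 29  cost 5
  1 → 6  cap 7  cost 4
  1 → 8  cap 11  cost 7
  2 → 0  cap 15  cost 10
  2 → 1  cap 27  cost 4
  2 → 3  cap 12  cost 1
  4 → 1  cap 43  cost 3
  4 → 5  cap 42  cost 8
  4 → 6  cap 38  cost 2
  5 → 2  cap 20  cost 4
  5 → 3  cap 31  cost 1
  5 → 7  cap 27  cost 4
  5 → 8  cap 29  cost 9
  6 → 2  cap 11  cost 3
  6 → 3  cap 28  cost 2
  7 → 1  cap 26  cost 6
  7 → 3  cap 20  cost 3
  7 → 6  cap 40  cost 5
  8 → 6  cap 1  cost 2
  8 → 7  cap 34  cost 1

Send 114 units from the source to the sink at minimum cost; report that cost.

Minimum cost for 114 units: 906

shortest-cost path #1: 4→6→3 push 28 @ unit cost 4 (adds 112)
shortest-cost path #2: 4→6→2→3 push 10 @ unit cost 6 (adds 60)
shortest-cost path #3: 4→1→3 push 29 @ unit cost 8 (adds 232)
shortest-cost path #4: 4→5→3 push 31 @ unit cost 9 (adds 279)
shortest-cost path #5: 4→1→6→2→3 push 1 @ unit cost 11 (adds 11)
shortest-cost path #6: 4→5→2→3 push 1 @ unit cost 13 (adds 13)
shortest-cost path #7: 4→1→8→7→3 push 11 @ unit cost 14 (adds 154)
shortest-cost path #8: 4→5→7→3 push 3 @ unit cost 15 (adds 45)
total cost = 906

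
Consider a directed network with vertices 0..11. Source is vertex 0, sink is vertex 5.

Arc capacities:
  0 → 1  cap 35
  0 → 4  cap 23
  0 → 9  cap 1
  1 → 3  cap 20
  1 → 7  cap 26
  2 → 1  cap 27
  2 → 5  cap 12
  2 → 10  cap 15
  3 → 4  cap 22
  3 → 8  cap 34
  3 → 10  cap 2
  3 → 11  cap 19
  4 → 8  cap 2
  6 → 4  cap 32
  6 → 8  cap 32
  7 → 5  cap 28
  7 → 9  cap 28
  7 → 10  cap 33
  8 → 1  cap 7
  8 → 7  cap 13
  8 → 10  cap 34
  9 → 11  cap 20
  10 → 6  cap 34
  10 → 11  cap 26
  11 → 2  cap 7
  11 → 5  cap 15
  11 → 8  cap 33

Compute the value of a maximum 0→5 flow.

augment #1: 0→1→7→5 bottleneck 26, total now 26
augment #2: 0→9→11→5 bottleneck 1, total now 27
augment #3: 0→1→3→11→5 bottleneck 9, total now 36
augment #4: 0→4→8→7→5 bottleneck 2, total now 38

Maximum flow value: 38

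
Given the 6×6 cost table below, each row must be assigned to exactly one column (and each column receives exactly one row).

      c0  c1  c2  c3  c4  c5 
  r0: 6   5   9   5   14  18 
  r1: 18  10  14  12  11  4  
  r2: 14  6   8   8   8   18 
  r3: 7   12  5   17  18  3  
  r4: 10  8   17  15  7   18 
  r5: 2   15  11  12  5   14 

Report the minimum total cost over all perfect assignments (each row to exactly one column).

Minimum assignment cost: 29

optimal assignment: row0→col3 (cost 5), row1→col5 (cost 4), row2→col1 (cost 6), row3→col2 (cost 5), row4→col4 (cost 7), row5→col0 (cost 2)
total = 5 + 4 + 6 + 5 + 7 + 2 = 29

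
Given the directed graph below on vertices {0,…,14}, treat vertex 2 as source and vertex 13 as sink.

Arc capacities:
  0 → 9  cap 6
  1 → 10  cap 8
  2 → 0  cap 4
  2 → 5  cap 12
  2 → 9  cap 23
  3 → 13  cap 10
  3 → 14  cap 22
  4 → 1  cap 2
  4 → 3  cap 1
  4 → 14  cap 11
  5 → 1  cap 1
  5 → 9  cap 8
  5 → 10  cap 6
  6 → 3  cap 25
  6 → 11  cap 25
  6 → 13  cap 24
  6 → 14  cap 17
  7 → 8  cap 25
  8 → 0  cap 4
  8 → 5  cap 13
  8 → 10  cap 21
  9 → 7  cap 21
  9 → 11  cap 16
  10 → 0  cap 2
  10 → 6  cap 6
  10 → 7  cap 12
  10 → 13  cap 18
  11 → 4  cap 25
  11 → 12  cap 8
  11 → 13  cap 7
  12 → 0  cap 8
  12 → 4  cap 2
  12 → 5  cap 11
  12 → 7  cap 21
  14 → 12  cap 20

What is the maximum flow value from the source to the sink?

augment #1: 2→5→10→13 bottleneck 6, total now 6
augment #2: 2→9→11→13 bottleneck 7, total now 13
augment #3: 2→5→1→10→13 bottleneck 1, total now 14
augment #4: 2→9→7→8→10→13 bottleneck 11, total now 25
augment #5: 2→9→11→4→3→13 bottleneck 1, total now 26
augment #6: 2→9→7→8→10→6→13 bottleneck 4, total now 30
augment #7: 2→0→9→7→8→10→6→13 bottleneck 2, total now 32

Maximum flow value: 32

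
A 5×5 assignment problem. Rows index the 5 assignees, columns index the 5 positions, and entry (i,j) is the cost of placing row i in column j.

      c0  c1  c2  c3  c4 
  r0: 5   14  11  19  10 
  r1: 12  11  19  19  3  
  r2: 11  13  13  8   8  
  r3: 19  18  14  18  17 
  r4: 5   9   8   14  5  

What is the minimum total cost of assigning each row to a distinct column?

optimal assignment: row0→col0 (cost 5), row1→col4 (cost 3), row2→col3 (cost 8), row3→col2 (cost 14), row4→col1 (cost 9)
total = 5 + 3 + 8 + 14 + 9 = 39

Minimum assignment cost: 39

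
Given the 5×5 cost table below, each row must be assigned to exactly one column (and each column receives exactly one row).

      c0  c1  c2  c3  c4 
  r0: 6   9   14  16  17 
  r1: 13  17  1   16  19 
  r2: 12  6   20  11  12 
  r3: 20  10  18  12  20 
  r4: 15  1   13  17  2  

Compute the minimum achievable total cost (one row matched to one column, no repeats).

Minimum assignment cost: 27

optimal assignment: row0→col0 (cost 6), row1→col2 (cost 1), row2→col1 (cost 6), row3→col3 (cost 12), row4→col4 (cost 2)
total = 6 + 1 + 6 + 12 + 2 = 27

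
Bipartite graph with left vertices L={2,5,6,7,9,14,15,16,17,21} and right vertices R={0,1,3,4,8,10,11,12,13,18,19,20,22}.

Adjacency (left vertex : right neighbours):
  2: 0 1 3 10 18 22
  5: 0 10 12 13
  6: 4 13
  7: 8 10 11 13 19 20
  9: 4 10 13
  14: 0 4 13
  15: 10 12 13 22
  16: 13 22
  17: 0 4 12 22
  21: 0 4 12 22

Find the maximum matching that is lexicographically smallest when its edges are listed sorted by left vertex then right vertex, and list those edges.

|M| = 8 (so the lex-smallest maximum matching has 8 edges)
process left vertices in ascending order; for each, take the smallest-labelled available neighbour that still permits 8 edges overall, or leave it unmatched if none does
lex-smallest matching: {2-1, 5-0, 6-4, 7-8, 9-10, 14-13, 15-12, 16-22}

Lex-smallest maximum matching: {(2,1), (5,0), (6,4), (7,8), (9,10), (14,13), (15,12), (16,22)}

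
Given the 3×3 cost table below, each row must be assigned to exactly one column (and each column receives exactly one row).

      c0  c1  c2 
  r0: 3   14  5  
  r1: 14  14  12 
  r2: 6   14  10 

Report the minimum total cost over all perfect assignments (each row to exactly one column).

optimal assignment: row0→col2 (cost 5), row1→col1 (cost 14), row2→col0 (cost 6)
total = 5 + 14 + 6 = 25

Minimum assignment cost: 25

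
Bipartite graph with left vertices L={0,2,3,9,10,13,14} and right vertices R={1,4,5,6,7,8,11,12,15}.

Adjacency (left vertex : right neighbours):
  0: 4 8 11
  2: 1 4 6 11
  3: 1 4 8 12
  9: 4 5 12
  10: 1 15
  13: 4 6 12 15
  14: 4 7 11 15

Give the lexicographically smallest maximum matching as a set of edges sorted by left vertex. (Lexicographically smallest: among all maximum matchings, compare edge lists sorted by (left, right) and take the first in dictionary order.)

Lex-smallest maximum matching: {(0,4), (2,1), (3,8), (9,5), (10,15), (13,6), (14,7)}

|M| = 7 (so the lex-smallest maximum matching has 7 edges)
process left vertices in ascending order; for each, take the smallest-labelled available neighbour that still permits 7 edges overall, or leave it unmatched if none does
lex-smallest matching: {0-4, 2-1, 3-8, 9-5, 10-15, 13-6, 14-7}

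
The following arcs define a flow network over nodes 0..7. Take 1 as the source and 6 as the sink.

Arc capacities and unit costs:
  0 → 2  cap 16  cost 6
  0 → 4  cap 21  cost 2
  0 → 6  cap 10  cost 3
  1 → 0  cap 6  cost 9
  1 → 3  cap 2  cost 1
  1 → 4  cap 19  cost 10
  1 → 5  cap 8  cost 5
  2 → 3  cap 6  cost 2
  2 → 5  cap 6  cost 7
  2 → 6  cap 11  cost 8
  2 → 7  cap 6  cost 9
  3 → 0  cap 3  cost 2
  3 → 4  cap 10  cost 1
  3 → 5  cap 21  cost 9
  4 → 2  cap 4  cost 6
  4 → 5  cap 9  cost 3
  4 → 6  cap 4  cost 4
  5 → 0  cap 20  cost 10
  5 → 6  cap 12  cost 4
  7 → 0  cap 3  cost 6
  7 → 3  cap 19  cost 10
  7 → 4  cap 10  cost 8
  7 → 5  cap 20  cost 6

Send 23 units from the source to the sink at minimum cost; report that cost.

Minimum cost for 23 units: 263

shortest-cost path #1: 1→3→4→6 push 2 @ unit cost 6 (adds 12)
shortest-cost path #2: 1→5→6 push 8 @ unit cost 9 (adds 72)
shortest-cost path #3: 1→0→6 push 6 @ unit cost 12 (adds 72)
shortest-cost path #4: 1→4→6 push 2 @ unit cost 14 (adds 28)
shortest-cost path #5: 1→4→3→0→6 push 2 @ unit cost 14 (adds 28)
shortest-cost path #6: 1→4→5→6 push 3 @ unit cost 17 (adds 51)
total cost = 263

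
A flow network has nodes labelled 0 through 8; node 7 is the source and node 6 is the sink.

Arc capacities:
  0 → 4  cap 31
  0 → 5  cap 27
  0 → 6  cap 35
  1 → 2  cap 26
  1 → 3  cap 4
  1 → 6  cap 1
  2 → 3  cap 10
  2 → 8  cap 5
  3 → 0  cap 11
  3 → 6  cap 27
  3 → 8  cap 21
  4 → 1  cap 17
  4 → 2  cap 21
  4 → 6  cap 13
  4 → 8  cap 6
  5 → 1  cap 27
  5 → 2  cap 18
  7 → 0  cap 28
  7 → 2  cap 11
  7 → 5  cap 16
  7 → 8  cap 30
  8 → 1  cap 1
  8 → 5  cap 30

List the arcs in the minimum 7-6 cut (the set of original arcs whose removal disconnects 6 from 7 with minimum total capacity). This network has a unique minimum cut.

augment #1: 7→0→6 push 28
augment #2: 7→2→3→6 push 10
augment #3: 7→5→1→6 push 1
augment #4: 7→5→1→3→6 push 4
max flow = 43; residual-reachable set from 7 gives S-side
cut edges (S→T): {(1,3), (1,6), (2,3), (7,0)} total cap 43

Min-cut arcs: {(1,3), (1,6), (2,3), (7,0)} (total capacity 43)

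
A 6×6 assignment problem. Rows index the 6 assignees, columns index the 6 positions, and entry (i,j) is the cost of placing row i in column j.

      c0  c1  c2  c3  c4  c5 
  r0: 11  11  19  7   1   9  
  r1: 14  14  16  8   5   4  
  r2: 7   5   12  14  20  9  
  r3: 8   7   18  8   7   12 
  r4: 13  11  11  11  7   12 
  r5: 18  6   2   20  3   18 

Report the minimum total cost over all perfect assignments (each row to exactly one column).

optimal assignment: row0→col4 (cost 1), row1→col5 (cost 4), row2→col1 (cost 5), row3→col0 (cost 8), row4→col3 (cost 11), row5→col2 (cost 2)
total = 1 + 4 + 5 + 8 + 11 + 2 = 31

Minimum assignment cost: 31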